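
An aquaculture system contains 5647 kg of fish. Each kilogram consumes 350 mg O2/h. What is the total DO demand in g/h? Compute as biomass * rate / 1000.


Total O2 consumption (mg/h) = 5647 kg * 350 mg/(kg*h) = 1976450 mg/h
Convert to g/h: 1976450 / 1000 = 1976.45 g/h

1976.45 g/h


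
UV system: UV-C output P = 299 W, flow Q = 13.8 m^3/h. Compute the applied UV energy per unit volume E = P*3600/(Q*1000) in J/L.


Energy delivered per hour = 299 W * 3600 s = 1076400 J/h
Volume treated per hour = 13.8 m^3/h * 1000 = 13800 L/h
dose = 1076400 / 13800 = 78 J/L

78 J/L


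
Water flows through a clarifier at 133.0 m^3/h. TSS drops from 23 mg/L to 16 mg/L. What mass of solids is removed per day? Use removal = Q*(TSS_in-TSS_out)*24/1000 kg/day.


Concentration drop: TSS_in - TSS_out = 23 - 16 = 7 mg/L
Hourly solids removed = Q * dTSS = 133.0 m^3/h * 7 mg/L = 931 g/h  (m^3/h * mg/L = g/h)
Daily solids removed = 931 * 24 = 22344 g/day
Convert g to kg: 22344 / 1000 = 22.344 kg/day

22.344 kg/day


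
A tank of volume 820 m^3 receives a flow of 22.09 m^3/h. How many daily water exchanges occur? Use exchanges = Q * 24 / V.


Daily flow volume = 22.09 m^3/h * 24 h = 530.16 m^3/day
Exchanges = daily flow / tank volume = 530.16 / 820 = 0.646537 exchanges/day

0.646537 exchanges/day


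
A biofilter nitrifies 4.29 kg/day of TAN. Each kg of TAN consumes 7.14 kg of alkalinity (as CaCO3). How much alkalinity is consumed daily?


Alkalinity factor: 7.14 kg CaCO3 consumed per kg TAN nitrified
alk = 4.29 kg TAN * 7.14 = 30.6306 kg CaCO3/day

30.6306 kg CaCO3/day


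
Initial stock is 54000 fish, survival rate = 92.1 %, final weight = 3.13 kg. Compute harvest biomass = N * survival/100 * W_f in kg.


Survivors = 54000 * 92.1/100 = 49734 fish
Harvest biomass = survivors * W_f = 49734 * 3.13 = 155667.42 kg

155667.42 kg


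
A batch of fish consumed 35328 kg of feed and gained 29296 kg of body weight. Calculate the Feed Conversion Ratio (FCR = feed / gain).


FCR = feed consumed / weight gained
FCR = 35328 kg / 29296 kg = 1.2059

1.2059


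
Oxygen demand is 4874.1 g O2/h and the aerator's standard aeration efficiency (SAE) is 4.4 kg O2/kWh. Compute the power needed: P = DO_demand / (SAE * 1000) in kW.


SAE in g O2/kWh = 4.4 * 1000 = 4400 g/kWh
P = DO_demand / SAE_g = 4874.1 / 4400 = 1.10775 kW

1.10775 kW


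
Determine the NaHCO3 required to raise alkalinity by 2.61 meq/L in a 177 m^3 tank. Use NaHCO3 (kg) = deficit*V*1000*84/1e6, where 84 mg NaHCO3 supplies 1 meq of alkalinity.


Tank volume in L = 177 m^3 * 1000 = 177000 L
Total meq required = 2.61 meq/L * 177000 L = 461970 meq
NaHCO3 mass = 461970 meq * 84 mg/meq / 1e6 = 38.8055 kg

38.8055 kg


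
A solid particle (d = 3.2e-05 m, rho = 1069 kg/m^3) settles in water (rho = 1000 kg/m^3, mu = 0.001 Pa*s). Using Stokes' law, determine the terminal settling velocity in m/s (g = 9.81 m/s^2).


Density difference: rho_p - rho_f = 1069 - 1000 = 69 kg/m^3
d^2 = (3.2e-05)^2 = 1.024e-09 m^2
Numerator = (rho_p - rho_f) * g * d^2 = 69 * 9.81 * 1.024e-09 = 6.9313536e-07
Denominator = 18 * mu = 18 * 0.001 = 0.018
v_s = 6.9313536e-07 / 0.018 = 3.85075e-05 m/s
Check: Re = rho_f * v_s * d / mu = 1000 * 3.85075e-05 * 3.2e-05 / 0.001 = 0.00123 < 1, so Stokes' law applies.

3.85075e-05 m/s


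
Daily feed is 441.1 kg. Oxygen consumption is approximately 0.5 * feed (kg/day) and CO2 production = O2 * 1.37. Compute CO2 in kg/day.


O2 = 441.1 * 0.5 = 220.55
CO2 = 220.55 * 1.37 = 302.1535

302.1535 kg/day


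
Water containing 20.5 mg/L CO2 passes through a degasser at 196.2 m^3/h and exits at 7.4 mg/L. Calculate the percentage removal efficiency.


CO2_out / CO2_in = 7.4 / 20.5 = 0.36097561
Fraction remaining = 0.36097561
efficiency = (1 - 0.36097561) * 100 = 63.9024 %

63.9024 %


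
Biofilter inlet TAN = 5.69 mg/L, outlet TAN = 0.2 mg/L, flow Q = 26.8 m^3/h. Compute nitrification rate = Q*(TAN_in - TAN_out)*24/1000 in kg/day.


Concentration drop: TAN_in - TAN_out = 5.69 - 0.2 = 5.49 mg/L
Hourly TAN removed = Q * dTAN = 26.8 m^3/h * 5.49 mg/L = 147.132 g/h  (m^3/h * mg/L = g/h)
Daily TAN removed = 147.132 * 24 = 3531.168 g/day
Convert to kg/day: 3531.168 / 1000 = 3.531168 kg/day

3.531168 kg/day


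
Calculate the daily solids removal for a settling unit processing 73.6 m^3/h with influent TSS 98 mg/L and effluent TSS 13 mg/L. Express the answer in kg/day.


Concentration drop: TSS_in - TSS_out = 98 - 13 = 85 mg/L
Hourly solids removed = Q * dTSS = 73.6 m^3/h * 85 mg/L = 6256 g/h  (m^3/h * mg/L = g/h)
Daily solids removed = 6256 * 24 = 150144 g/day
Convert g to kg: 150144 / 1000 = 150.144 kg/day

150.144 kg/day


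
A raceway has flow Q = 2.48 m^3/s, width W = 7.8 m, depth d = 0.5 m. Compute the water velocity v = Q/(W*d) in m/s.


Cross-sectional area = W * d = 7.8 * 0.5 = 3.9 m^2
Velocity = Q / A = 2.48 / 3.9 = 0.635897 m/s

0.635897 m/s


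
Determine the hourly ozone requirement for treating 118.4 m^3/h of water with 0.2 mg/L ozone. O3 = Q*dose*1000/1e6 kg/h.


O3 demand (mg/h) = Q * dose * 1000 = 118.4 * 0.2 * 1000 = 23680 mg/h
Convert mg to kg: 23680 / 1e6 = 0.02368 kg/h

0.02368 kg/h


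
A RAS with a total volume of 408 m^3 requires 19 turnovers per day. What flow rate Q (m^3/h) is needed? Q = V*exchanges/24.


Daily recirculation volume = 408 m^3 * 19 = 7752 m^3/day
Flow rate Q = daily volume / 24 h = 7752 / 24 = 323 m^3/h

323 m^3/h


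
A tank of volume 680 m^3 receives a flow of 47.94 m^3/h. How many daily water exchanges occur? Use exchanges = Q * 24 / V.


Daily flow volume = 47.94 m^3/h * 24 h = 1150.56 m^3/day
Exchanges = daily flow / tank volume = 1150.56 / 680 = 1.692 exchanges/day

1.692 exchanges/day


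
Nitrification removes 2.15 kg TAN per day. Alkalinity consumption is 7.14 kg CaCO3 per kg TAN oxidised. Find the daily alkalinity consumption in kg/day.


Alkalinity factor: 7.14 kg CaCO3 consumed per kg TAN nitrified
alk = 2.15 kg TAN * 7.14 = 15.351 kg CaCO3/day

15.351 kg CaCO3/day


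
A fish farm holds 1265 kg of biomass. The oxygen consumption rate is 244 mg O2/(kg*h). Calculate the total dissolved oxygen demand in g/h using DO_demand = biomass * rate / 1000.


Total O2 consumption (mg/h) = 1265 kg * 244 mg/(kg*h) = 308660 mg/h
Convert to g/h: 308660 / 1000 = 308.66 g/h

308.66 g/h


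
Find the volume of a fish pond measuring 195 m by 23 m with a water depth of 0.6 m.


Base area = L * W = 195 * 23 = 4485 m^2
Volume = area * depth = 4485 * 0.6 = 2691 m^3

2691 m^3


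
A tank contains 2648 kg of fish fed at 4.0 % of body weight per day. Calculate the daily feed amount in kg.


Feeding rate fraction = 4.0% / 100 = 0.04
Daily feed = 2648 kg * 0.04 = 105.92 kg/day

105.92 kg/day


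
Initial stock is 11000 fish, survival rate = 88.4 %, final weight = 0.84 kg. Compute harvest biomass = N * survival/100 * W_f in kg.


Survivors = 11000 * 88.4/100 = 9724 fish
Harvest biomass = survivors * W_f = 9724 * 0.84 = 8168.16 kg

8168.16 kg


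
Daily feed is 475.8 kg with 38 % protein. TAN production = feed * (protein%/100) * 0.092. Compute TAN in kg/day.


Protein in feed = 475.8 * 38/100 = 180.804 kg/day
TAN = protein * 0.092 = 180.804 * 0.092 = 16.633968 kg/day

16.633968 kg/day


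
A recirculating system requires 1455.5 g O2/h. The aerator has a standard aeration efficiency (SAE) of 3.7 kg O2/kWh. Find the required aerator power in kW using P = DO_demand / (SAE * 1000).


SAE in g O2/kWh = 3.7 * 1000 = 3700 g/kWh
P = DO_demand / SAE_g = 1455.5 / 3700 = 0.393378 kW

0.393378 kW


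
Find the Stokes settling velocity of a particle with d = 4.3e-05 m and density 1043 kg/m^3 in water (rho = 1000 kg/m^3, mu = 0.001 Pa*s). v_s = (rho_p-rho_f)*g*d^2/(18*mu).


Density difference: rho_p - rho_f = 1043 - 1000 = 43 kg/m^3
d^2 = (4.3e-05)^2 = 1.849e-09 m^2
Numerator = (rho_p - rho_f) * g * d^2 = 43 * 9.81 * 1.849e-09 = 7.7996367e-07
Denominator = 18 * mu = 18 * 0.001 = 0.018
v_s = 7.7996367e-07 / 0.018 = 4.33313e-05 m/s
Check: Re = rho_f * v_s * d / mu = 1000 * 4.33313e-05 * 4.3e-05 / 0.001 = 0.00186 < 1, so Stokes' law applies.

4.33313e-05 m/s


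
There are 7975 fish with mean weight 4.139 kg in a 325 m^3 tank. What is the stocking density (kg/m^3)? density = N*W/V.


Total biomass = 7975 fish * 4.139 kg = 33008.525 kg
Density = total biomass / volume = 33008.525 / 325 = 101.565 kg/m^3

101.565 kg/m^3


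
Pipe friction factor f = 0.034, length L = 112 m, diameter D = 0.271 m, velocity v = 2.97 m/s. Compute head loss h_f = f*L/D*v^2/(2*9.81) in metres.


v^2 = 2.97^2 = 8.8209 m^2/s^2
L/D = 112/0.271 = 413.28413
h_f = f*(L/D)*v^2/(2g) = 0.034 * 413.28413 * 8.8209 / 19.62 = 6.31745 m

6.31745 m


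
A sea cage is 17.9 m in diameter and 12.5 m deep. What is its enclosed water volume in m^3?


r = d/2 = 17.9/2 = 8.95 m
Base area = pi*r^2 = pi*8.95^2 = 251.64943 m^2
Volume = 251.64943 * 12.5 = 3145.62 m^3

3145.62 m^3


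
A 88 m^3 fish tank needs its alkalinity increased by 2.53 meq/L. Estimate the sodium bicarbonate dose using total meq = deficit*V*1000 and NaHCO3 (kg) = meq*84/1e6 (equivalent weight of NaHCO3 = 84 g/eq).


Tank volume in L = 88 m^3 * 1000 = 88000 L
Total meq required = 2.53 meq/L * 88000 L = 222640 meq
NaHCO3 mass = 222640 meq * 84 mg/meq / 1e6 = 18.7018 kg

18.7018 kg


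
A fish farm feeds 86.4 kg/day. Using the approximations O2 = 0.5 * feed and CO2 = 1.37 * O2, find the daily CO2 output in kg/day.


O2 = 86.4 * 0.5 = 43.2
CO2 = 43.2 * 1.37 = 59.184

59.184 kg/day


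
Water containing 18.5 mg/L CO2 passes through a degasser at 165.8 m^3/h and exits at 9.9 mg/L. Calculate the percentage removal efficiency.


CO2_out / CO2_in = 9.9 / 18.5 = 0.53513514
Fraction remaining = 0.53513514
efficiency = (1 - 0.53513514) * 100 = 46.4865 %

46.4865 %


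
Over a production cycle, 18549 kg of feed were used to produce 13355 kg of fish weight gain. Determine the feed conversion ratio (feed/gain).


FCR = feed consumed / weight gained
FCR = 18549 kg / 13355 kg = 1.38892

1.38892


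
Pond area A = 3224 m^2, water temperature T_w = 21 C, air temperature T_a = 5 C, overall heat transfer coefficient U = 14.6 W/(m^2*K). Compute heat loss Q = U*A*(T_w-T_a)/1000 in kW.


Temperature difference dT = 21 - 5 = 16 K
Heat loss (W) = U * A * dT = 14.6 * 3224 * 16 = 753126.4 W
Convert to kW: 753126.4 / 1000 = 753.1264 kW

753.1264 kW


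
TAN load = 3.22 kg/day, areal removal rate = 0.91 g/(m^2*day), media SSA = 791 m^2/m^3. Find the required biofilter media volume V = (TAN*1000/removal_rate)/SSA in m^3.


A = 3.22*1000 / 0.91 = 3538.4615 m^2
V = 3538.4615 / 791 = 4.4734

4.4734 m^3


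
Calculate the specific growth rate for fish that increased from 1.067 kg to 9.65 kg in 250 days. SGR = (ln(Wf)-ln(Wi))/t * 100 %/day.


ln(W_f) = ln(9.65) = 2.2669579
ln(W_i) = ln(1.067) = 0.064850972
ln(W_f) - ln(W_i) = 2.2669579 - 0.064850972 = 2.2021069
SGR = 2.2021069 / 250 * 100 = 0.880843 %/day

0.880843 %/day


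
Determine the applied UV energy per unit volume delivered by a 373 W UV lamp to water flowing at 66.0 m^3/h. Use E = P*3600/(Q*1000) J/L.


Energy delivered per hour = 373 W * 3600 s = 1342800 J/h
Volume treated per hour = 66.0 m^3/h * 1000 = 66000 L/h
dose = 1342800 / 66000 = 20.3455 J/L

20.3455 J/L


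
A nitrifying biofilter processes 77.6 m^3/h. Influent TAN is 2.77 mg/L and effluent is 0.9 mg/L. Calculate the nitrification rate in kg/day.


Concentration drop: TAN_in - TAN_out = 2.77 - 0.9 = 1.87 mg/L
Hourly TAN removed = Q * dTAN = 77.6 m^3/h * 1.87 mg/L = 145.112 g/h  (m^3/h * mg/L = g/h)
Daily TAN removed = 145.112 * 24 = 3482.688 g/day
Convert to kg/day: 3482.688 / 1000 = 3.482688 kg/day

3.482688 kg/day


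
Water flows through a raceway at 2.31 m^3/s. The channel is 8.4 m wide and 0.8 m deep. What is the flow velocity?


Cross-sectional area = W * d = 8.4 * 0.8 = 6.72 m^2
Velocity = Q / A = 2.31 / 6.72 = 0.34375 m/s

0.34375 m/s


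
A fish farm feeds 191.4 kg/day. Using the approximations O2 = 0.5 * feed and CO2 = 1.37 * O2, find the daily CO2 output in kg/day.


O2 = 191.4 * 0.5 = 95.7
CO2 = 95.7 * 1.37 = 131.109

131.109 kg/day


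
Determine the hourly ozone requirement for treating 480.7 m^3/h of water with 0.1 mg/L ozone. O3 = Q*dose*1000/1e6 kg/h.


O3 demand (mg/h) = Q * dose * 1000 = 480.7 * 0.1 * 1000 = 48070 mg/h
Convert mg to kg: 48070 / 1e6 = 0.04807 kg/h

0.04807 kg/h


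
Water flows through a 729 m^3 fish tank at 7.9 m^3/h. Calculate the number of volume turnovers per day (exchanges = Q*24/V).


Daily flow volume = 7.9 m^3/h * 24 h = 189.6 m^3/day
Exchanges = daily flow / tank volume = 189.6 / 729 = 0.260082 exchanges/day

0.260082 exchanges/day


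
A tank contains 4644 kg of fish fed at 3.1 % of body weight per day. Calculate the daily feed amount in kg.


Feeding rate fraction = 3.1% / 100 = 0.031
Daily feed = 4644 kg * 0.031 = 143.964 kg/day

143.964 kg/day


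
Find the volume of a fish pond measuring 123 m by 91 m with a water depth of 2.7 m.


Base area = L * W = 123 * 91 = 11193 m^2
Volume = area * depth = 11193 * 2.7 = 30221.1 m^3

30221.1 m^3


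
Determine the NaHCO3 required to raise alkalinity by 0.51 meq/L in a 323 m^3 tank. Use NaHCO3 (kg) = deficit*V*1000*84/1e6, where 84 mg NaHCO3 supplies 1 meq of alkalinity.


Tank volume in L = 323 m^3 * 1000 = 323000 L
Total meq required = 0.51 meq/L * 323000 L = 164730 meq
NaHCO3 mass = 164730 meq * 84 mg/meq / 1e6 = 13.8373 kg

13.8373 kg


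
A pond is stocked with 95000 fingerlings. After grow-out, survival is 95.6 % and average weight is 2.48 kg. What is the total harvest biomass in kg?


Survivors = 95000 * 95.6/100 = 90820 fish
Harvest biomass = survivors * W_f = 90820 * 2.48 = 225233.6 kg

225233.6 kg


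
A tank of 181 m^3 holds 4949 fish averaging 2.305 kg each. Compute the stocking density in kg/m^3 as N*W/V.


Total biomass = 4949 fish * 2.305 kg = 11407.445 kg
Density = total biomass / volume = 11407.445 / 181 = 63.0246 kg/m^3

63.0246 kg/m^3


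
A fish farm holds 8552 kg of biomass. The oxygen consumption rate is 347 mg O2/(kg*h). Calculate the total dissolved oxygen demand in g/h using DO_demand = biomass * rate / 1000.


Total O2 consumption (mg/h) = 8552 kg * 347 mg/(kg*h) = 2967544 mg/h
Convert to g/h: 2967544 / 1000 = 2967.544 g/h

2967.544 g/h


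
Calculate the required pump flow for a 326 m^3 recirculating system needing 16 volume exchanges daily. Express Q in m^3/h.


Daily recirculation volume = 326 m^3 * 16 = 5216 m^3/day
Flow rate Q = daily volume / 24 h = 5216 / 24 = 217.333 m^3/h

217.333 m^3/h


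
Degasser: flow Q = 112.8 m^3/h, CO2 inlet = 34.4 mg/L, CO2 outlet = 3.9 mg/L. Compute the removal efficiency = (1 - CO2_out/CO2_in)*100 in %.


CO2_out / CO2_in = 3.9 / 34.4 = 0.11337209
Fraction remaining = 0.11337209
efficiency = (1 - 0.11337209) * 100 = 88.6628 %

88.6628 %


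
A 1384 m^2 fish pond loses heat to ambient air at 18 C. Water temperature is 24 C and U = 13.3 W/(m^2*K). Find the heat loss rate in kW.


Temperature difference dT = 24 - 18 = 6 K
Heat loss (W) = U * A * dT = 13.3 * 1384 * 6 = 110443.2 W
Convert to kW: 110443.2 / 1000 = 110.4432 kW

110.4432 kW


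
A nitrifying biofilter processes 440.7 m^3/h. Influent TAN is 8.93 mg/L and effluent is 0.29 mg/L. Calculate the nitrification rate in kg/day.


Concentration drop: TAN_in - TAN_out = 8.93 - 0.29 = 8.64 mg/L
Hourly TAN removed = Q * dTAN = 440.7 m^3/h * 8.64 mg/L = 3807.648 g/h  (m^3/h * mg/L = g/h)
Daily TAN removed = 3807.648 * 24 = 91383.552 g/day
Convert to kg/day: 91383.552 / 1000 = 91.383552 kg/day

91.383552 kg/day


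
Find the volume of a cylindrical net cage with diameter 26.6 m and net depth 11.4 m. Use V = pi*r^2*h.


r = d/2 = 26.6/2 = 13.3 m
Base area = pi*r^2 = pi*13.3^2 = 555.71632 m^2
Volume = 555.71632 * 11.4 = 6335.17 m^3

6335.17 m^3


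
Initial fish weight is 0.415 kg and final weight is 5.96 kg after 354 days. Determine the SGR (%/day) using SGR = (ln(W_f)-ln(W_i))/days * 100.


ln(W_f) = ln(5.96) = 1.7850705
ln(W_i) = ln(0.415) = -0.87947676
ln(W_f) - ln(W_i) = 1.7850705 - -0.87947676 = 2.6645473
SGR = 2.6645473 / 354 * 100 = 0.752697 %/day

0.752697 %/day


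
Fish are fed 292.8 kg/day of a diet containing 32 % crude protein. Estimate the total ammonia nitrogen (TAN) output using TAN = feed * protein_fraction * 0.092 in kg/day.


Protein in feed = 292.8 * 32/100 = 93.696 kg/day
TAN = protein * 0.092 = 93.696 * 0.092 = 8.620032 kg/day

8.620032 kg/day


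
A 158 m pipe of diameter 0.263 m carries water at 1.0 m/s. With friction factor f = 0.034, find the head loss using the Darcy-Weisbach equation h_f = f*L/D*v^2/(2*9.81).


v^2 = 1.0^2 = 1 m^2/s^2
L/D = 158/0.263 = 600.76046
h_f = f*(L/D)*v^2/(2g) = 0.034 * 600.76046 * 1 / 19.62 = 1.04107 m

1.04107 m


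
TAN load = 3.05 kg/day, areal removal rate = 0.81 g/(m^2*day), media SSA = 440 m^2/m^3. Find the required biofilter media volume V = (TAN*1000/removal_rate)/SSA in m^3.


A = 3.05*1000 / 0.81 = 3765.4321 m^2
V = 3765.4321 / 440 = 8.5578

8.5578 m^3


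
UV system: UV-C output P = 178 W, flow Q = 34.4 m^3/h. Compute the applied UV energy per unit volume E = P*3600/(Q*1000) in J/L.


Energy delivered per hour = 178 W * 3600 s = 640800 J/h
Volume treated per hour = 34.4 m^3/h * 1000 = 34400 L/h
dose = 640800 / 34400 = 18.6279 J/L

18.6279 J/L


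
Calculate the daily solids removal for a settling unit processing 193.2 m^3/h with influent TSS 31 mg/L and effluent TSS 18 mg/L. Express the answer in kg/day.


Concentration drop: TSS_in - TSS_out = 31 - 18 = 13 mg/L
Hourly solids removed = Q * dTSS = 193.2 m^3/h * 13 mg/L = 2511.6 g/h  (m^3/h * mg/L = g/h)
Daily solids removed = 2511.6 * 24 = 60278.4 g/day
Convert g to kg: 60278.4 / 1000 = 60.2784 kg/day

60.2784 kg/day


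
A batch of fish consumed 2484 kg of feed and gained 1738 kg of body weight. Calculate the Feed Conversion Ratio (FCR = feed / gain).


FCR = feed consumed / weight gained
FCR = 2484 kg / 1738 kg = 1.42923

1.42923


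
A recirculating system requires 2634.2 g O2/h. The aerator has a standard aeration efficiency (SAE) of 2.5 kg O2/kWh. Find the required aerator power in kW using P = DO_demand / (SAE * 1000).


SAE in g O2/kWh = 2.5 * 1000 = 2500 g/kWh
P = DO_demand / SAE_g = 2634.2 / 2500 = 1.05368 kW

1.05368 kW


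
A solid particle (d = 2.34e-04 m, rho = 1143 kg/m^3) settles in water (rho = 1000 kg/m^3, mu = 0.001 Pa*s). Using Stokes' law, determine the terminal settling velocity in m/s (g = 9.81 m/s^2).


Density difference: rho_p - rho_f = 1143 - 1000 = 143 kg/m^3
d^2 = (2.34e-04)^2 = 5.4756e-08 m^2
Numerator = (rho_p - rho_f) * g * d^2 = 143 * 9.81 * 5.4756e-08 = 7.6813359e-05
Denominator = 18 * mu = 18 * 0.001 = 0.018
v_s = 7.6813359e-05 / 0.018 = 0.00426741 m/s
Check: Re = rho_f * v_s * d / mu = 1000 * 0.00426741 * 2.34e-04 / 0.001 = 0.999 < 1, so Stokes' law applies.

0.00426741 m/s


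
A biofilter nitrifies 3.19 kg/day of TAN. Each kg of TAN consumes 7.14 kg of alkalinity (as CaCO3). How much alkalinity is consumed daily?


Alkalinity factor: 7.14 kg CaCO3 consumed per kg TAN nitrified
alk = 3.19 kg TAN * 7.14 = 22.7766 kg CaCO3/day

22.7766 kg CaCO3/day


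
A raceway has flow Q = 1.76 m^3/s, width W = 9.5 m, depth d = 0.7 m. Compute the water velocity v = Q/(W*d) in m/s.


Cross-sectional area = W * d = 9.5 * 0.7 = 6.65 m^2
Velocity = Q / A = 1.76 / 6.65 = 0.264662 m/s

0.264662 m/s


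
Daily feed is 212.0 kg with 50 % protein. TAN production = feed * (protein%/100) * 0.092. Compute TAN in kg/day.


Protein in feed = 212.0 * 50/100 = 106 kg/day
TAN = protein * 0.092 = 106 * 0.092 = 9.752 kg/day

9.752 kg/day


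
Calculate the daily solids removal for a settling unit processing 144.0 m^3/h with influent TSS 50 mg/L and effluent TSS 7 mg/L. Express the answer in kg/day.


Concentration drop: TSS_in - TSS_out = 50 - 7 = 43 mg/L
Hourly solids removed = Q * dTSS = 144.0 m^3/h * 43 mg/L = 6192 g/h  (m^3/h * mg/L = g/h)
Daily solids removed = 6192 * 24 = 148608 g/day
Convert g to kg: 148608 / 1000 = 148.608 kg/day

148.608 kg/day


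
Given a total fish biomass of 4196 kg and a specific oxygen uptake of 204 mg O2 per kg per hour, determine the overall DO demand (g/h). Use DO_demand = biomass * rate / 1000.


Total O2 consumption (mg/h) = 4196 kg * 204 mg/(kg*h) = 855984 mg/h
Convert to g/h: 855984 / 1000 = 855.984 g/h

855.984 g/h


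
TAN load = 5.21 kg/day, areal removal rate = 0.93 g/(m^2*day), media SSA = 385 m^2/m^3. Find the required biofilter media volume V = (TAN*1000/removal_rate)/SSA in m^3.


A = 5.21*1000 / 0.93 = 5602.1505 m^2
V = 5602.1505 / 385 = 14.551

14.551 m^3


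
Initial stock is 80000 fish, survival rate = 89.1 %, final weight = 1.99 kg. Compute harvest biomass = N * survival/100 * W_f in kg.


Survivors = 80000 * 89.1/100 = 71280 fish
Harvest biomass = survivors * W_f = 71280 * 1.99 = 141847.2 kg

141847.2 kg


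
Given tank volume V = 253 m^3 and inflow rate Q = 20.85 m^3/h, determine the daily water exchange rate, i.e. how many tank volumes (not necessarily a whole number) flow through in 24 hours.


Daily flow volume = 20.85 m^3/h * 24 h = 500.4 m^3/day
Exchanges = daily flow / tank volume = 500.4 / 253 = 1.97787 exchanges/day

1.97787 exchanges/day


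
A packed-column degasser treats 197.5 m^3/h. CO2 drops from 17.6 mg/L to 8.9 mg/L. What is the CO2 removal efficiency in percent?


CO2_out / CO2_in = 8.9 / 17.6 = 0.50568182
Fraction remaining = 0.50568182
efficiency = (1 - 0.50568182) * 100 = 49.4318 %

49.4318 %


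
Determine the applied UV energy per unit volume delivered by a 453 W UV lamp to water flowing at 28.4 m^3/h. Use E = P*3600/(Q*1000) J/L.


Energy delivered per hour = 453 W * 3600 s = 1630800 J/h
Volume treated per hour = 28.4 m^3/h * 1000 = 28400 L/h
dose = 1630800 / 28400 = 57.4225 J/L

57.4225 J/L


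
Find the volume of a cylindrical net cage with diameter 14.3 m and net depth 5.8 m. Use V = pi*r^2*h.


r = d/2 = 14.3/2 = 7.15 m
Base area = pi*r^2 = pi*7.15^2 = 160.60607 m^2
Volume = 160.60607 * 5.8 = 931.515 m^3

931.515 m^3


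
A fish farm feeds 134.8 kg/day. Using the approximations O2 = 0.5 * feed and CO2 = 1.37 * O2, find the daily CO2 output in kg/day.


O2 = 134.8 * 0.5 = 67.4
CO2 = 67.4 * 1.37 = 92.338

92.338 kg/day


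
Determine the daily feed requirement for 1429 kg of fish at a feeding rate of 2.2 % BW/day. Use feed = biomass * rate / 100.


Feeding rate fraction = 2.2% / 100 = 0.022
Daily feed = 1429 kg * 0.022 = 31.438 kg/day

31.438 kg/day


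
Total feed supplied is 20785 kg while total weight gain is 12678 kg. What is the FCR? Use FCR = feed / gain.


FCR = feed consumed / weight gained
FCR = 20785 kg / 12678 kg = 1.63945

1.63945


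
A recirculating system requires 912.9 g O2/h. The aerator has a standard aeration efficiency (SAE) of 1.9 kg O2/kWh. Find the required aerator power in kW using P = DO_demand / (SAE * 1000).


SAE in g O2/kWh = 1.9 * 1000 = 1900 g/kWh
P = DO_demand / SAE_g = 912.9 / 1900 = 0.480474 kW

0.480474 kW


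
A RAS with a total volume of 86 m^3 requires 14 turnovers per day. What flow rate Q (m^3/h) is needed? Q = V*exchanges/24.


Daily recirculation volume = 86 m^3 * 14 = 1204 m^3/day
Flow rate Q = daily volume / 24 h = 1204 / 24 = 50.1667 m^3/h

50.1667 m^3/h


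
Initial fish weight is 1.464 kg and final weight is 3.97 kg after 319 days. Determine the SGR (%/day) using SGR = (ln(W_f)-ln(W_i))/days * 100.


ln(W_f) = ln(3.97) = 1.3787661
ln(W_i) = ln(1.464) = 0.38117242
ln(W_f) - ln(W_i) = 1.3787661 - 0.38117242 = 0.99759368
SGR = 0.99759368 / 319 * 100 = 0.312725 %/day

0.312725 %/day


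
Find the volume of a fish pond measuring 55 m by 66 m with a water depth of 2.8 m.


Base area = L * W = 55 * 66 = 3630 m^2
Volume = area * depth = 3630 * 2.8 = 10164 m^3

10164 m^3


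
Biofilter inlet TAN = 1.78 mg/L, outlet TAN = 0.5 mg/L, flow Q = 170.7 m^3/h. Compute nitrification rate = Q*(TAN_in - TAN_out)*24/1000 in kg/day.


Concentration drop: TAN_in - TAN_out = 1.78 - 0.5 = 1.28 mg/L
Hourly TAN removed = Q * dTAN = 170.7 m^3/h * 1.28 mg/L = 218.496 g/h  (m^3/h * mg/L = g/h)
Daily TAN removed = 218.496 * 24 = 5243.904 g/day
Convert to kg/day: 5243.904 / 1000 = 5.243904 kg/day

5.243904 kg/day


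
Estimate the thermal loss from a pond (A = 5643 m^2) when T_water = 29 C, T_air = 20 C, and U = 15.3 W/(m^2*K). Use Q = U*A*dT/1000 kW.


Temperature difference dT = 29 - 20 = 9 K
Heat loss (W) = U * A * dT = 15.3 * 5643 * 9 = 777041.1 W
Convert to kW: 777041.1 / 1000 = 777.0411 kW

777.0411 kW


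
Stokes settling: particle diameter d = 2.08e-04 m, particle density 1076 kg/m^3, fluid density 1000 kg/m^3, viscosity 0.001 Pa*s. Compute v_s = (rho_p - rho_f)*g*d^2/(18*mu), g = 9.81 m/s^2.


Density difference: rho_p - rho_f = 1076 - 1000 = 76 kg/m^3
d^2 = (2.08e-04)^2 = 4.3264e-08 m^2
Numerator = (rho_p - rho_f) * g * d^2 = 76 * 9.81 * 4.3264e-08 = 3.2255908e-05
Denominator = 18 * mu = 18 * 0.001 = 0.018
v_s = 3.2255908e-05 / 0.018 = 0.00179199 m/s
Check: Re = rho_f * v_s * d / mu = 1000 * 0.00179199 * 2.08e-04 / 0.001 = 0.373 < 1, so Stokes' law applies.

0.00179199 m/s


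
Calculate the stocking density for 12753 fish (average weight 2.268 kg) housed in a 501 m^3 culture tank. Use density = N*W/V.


Total biomass = 12753 fish * 2.268 kg = 28923.804 kg
Density = total biomass / volume = 28923.804 / 501 = 57.7321 kg/m^3

57.7321 kg/m^3


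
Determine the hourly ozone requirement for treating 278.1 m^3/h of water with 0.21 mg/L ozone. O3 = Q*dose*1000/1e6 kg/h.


O3 demand (mg/h) = Q * dose * 1000 = 278.1 * 0.21 * 1000 = 58401 mg/h
Convert mg to kg: 58401 / 1e6 = 0.058401 kg/h

0.058401 kg/h


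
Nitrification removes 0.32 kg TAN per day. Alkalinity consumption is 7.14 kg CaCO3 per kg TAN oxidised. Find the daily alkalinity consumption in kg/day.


Alkalinity factor: 7.14 kg CaCO3 consumed per kg TAN nitrified
alk = 0.32 kg TAN * 7.14 = 2.2848 kg CaCO3/day

2.2848 kg CaCO3/day


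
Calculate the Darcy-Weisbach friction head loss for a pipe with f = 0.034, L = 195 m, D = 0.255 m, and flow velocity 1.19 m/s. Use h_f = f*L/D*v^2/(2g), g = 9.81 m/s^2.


v^2 = 1.19^2 = 1.4161 m^2/s^2
L/D = 195/0.255 = 764.70588
h_f = f*(L/D)*v^2/(2g) = 0.034 * 764.70588 * 1.4161 / 19.62 = 1.87659 m

1.87659 m


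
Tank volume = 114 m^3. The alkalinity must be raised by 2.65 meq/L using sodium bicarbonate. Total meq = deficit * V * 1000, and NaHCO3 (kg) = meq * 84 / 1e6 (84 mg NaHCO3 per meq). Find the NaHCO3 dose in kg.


Tank volume in L = 114 m^3 * 1000 = 114000 L
Total meq required = 2.65 meq/L * 114000 L = 302100 meq
NaHCO3 mass = 302100 meq * 84 mg/meq / 1e6 = 25.3764 kg

25.3764 kg


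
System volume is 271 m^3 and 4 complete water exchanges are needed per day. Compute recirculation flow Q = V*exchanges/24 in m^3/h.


Daily recirculation volume = 271 m^3 * 4 = 1084 m^3/day
Flow rate Q = daily volume / 24 h = 1084 / 24 = 45.1667 m^3/h

45.1667 m^3/h


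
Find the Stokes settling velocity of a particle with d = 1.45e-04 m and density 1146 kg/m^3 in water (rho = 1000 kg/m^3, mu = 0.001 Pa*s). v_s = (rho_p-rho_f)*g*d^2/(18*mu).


Density difference: rho_p - rho_f = 1146 - 1000 = 146 kg/m^3
d^2 = (1.45e-04)^2 = 2.1025e-08 m^2
Numerator = (rho_p - rho_f) * g * d^2 = 146 * 9.81 * 2.1025e-08 = 3.0113267e-05
Denominator = 18 * mu = 18 * 0.001 = 0.018
v_s = 3.0113267e-05 / 0.018 = 0.00167296 m/s
Check: Re = rho_f * v_s * d / mu = 1000 * 0.00167296 * 1.45e-04 / 0.001 = 0.243 < 1, so Stokes' law applies.

0.00167296 m/s


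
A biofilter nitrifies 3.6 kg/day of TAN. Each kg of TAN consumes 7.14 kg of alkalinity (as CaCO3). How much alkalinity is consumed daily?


Alkalinity factor: 7.14 kg CaCO3 consumed per kg TAN nitrified
alk = 3.6 kg TAN * 7.14 = 25.704 kg CaCO3/day

25.704 kg CaCO3/day


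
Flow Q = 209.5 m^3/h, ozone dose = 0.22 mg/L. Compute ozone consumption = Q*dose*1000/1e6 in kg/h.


O3 demand (mg/h) = Q * dose * 1000 = 209.5 * 0.22 * 1000 = 46090 mg/h
Convert mg to kg: 46090 / 1e6 = 0.04609 kg/h

0.04609 kg/h


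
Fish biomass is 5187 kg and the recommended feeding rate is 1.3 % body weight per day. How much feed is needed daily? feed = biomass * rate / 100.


Feeding rate fraction = 1.3% / 100 = 0.013
Daily feed = 5187 kg * 0.013 = 67.431 kg/day

67.431 kg/day


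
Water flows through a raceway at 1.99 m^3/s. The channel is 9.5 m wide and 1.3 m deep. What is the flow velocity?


Cross-sectional area = W * d = 9.5 * 1.3 = 12.35 m^2
Velocity = Q / A = 1.99 / 12.35 = 0.161134 m/s

0.161134 m/s


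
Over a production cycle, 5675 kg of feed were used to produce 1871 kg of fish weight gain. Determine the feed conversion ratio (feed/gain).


FCR = feed consumed / weight gained
FCR = 5675 kg / 1871 kg = 3.03314

3.03314


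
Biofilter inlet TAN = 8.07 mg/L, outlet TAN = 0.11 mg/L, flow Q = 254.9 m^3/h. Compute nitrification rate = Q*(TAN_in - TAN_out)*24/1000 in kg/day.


Concentration drop: TAN_in - TAN_out = 8.07 - 0.11 = 7.96 mg/L
Hourly TAN removed = Q * dTAN = 254.9 m^3/h * 7.96 mg/L = 2029.004 g/h  (m^3/h * mg/L = g/h)
Daily TAN removed = 2029.004 * 24 = 48696.096 g/day
Convert to kg/day: 48696.096 / 1000 = 48.696096 kg/day

48.696096 kg/day


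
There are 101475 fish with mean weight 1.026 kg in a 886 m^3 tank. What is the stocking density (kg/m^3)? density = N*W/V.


Total biomass = 101475 fish * 1.026 kg = 104113.35 kg
Density = total biomass / volume = 104113.35 / 886 = 117.509 kg/m^3

117.509 kg/m^3


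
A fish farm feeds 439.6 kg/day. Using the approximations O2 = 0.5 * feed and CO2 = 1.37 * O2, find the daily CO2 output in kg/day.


O2 = 439.6 * 0.5 = 219.8
CO2 = 219.8 * 1.37 = 301.126

301.126 kg/day


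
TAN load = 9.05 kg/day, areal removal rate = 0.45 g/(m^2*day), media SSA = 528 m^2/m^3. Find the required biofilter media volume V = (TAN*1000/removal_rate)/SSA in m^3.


A = 9.05*1000 / 0.45 = 20111.111 m^2
V = 20111.111 / 528 = 38.0892

38.0892 m^3


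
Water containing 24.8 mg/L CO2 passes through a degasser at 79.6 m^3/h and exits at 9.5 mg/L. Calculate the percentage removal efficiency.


CO2_out / CO2_in = 9.5 / 24.8 = 0.38306452
Fraction remaining = 0.38306452
efficiency = (1 - 0.38306452) * 100 = 61.6935 %

61.6935 %


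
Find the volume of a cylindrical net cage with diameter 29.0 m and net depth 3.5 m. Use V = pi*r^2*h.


r = d/2 = 29.0/2 = 14.5 m
Base area = pi*r^2 = pi*14.5^2 = 660.51986 m^2
Volume = 660.51986 * 3.5 = 2311.82 m^3

2311.82 m^3


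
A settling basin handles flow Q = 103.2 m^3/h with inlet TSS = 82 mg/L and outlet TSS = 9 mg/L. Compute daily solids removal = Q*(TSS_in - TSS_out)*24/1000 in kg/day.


Concentration drop: TSS_in - TSS_out = 82 - 9 = 73 mg/L
Hourly solids removed = Q * dTSS = 103.2 m^3/h * 73 mg/L = 7533.6 g/h  (m^3/h * mg/L = g/h)
Daily solids removed = 7533.6 * 24 = 180806.4 g/day
Convert g to kg: 180806.4 / 1000 = 180.8064 kg/day

180.8064 kg/day


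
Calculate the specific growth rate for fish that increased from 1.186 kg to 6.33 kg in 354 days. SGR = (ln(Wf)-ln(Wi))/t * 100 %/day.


ln(W_f) = ln(6.33) = 1.8453002
ln(W_i) = ln(1.186) = 0.1705863
ln(W_f) - ln(W_i) = 1.8453002 - 0.1705863 = 1.6747139
SGR = 1.6747139 / 354 * 100 = 0.473083 %/day

0.473083 %/day


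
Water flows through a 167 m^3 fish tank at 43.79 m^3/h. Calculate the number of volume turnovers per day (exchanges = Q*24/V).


Daily flow volume = 43.79 m^3/h * 24 h = 1050.96 m^3/day
Exchanges = daily flow / tank volume = 1050.96 / 167 = 6.29317 exchanges/day

6.29317 exchanges/day


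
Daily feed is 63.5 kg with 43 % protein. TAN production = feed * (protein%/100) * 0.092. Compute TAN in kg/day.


Protein in feed = 63.5 * 43/100 = 27.305 kg/day
TAN = protein * 0.092 = 27.305 * 0.092 = 2.51206 kg/day

2.51206 kg/day


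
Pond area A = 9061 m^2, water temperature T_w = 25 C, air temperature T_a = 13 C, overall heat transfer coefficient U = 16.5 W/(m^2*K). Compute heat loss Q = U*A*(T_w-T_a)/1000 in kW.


Temperature difference dT = 25 - 13 = 12 K
Heat loss (W) = U * A * dT = 16.5 * 9061 * 12 = 1794078 W
Convert to kW: 1794078 / 1000 = 1794.078 kW

1794.078 kW


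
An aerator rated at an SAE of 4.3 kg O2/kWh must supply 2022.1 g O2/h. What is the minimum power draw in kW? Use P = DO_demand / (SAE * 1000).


SAE in g O2/kWh = 4.3 * 1000 = 4300 g/kWh
P = DO_demand / SAE_g = 2022.1 / 4300 = 0.470256 kW

0.470256 kW


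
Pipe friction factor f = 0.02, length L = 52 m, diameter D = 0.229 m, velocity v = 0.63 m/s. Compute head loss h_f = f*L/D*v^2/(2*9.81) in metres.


v^2 = 0.63^2 = 0.3969 m^2/s^2
L/D = 52/0.229 = 227.07424
h_f = f*(L/D)*v^2/(2g) = 0.02 * 227.07424 * 0.3969 / 19.62 = 0.0918713 m

0.0918713 m


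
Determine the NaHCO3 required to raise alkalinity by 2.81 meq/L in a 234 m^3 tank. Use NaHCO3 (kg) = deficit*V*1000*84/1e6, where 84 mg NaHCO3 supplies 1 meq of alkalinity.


Tank volume in L = 234 m^3 * 1000 = 234000 L
Total meq required = 2.81 meq/L * 234000 L = 657540 meq
NaHCO3 mass = 657540 meq * 84 mg/meq / 1e6 = 55.2334 kg

55.2334 kg


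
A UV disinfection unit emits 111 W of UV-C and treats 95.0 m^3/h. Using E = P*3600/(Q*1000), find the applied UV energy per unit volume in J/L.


Energy delivered per hour = 111 W * 3600 s = 399600 J/h
Volume treated per hour = 95.0 m^3/h * 1000 = 95000 L/h
dose = 399600 / 95000 = 4.20632 J/L

4.20632 J/L


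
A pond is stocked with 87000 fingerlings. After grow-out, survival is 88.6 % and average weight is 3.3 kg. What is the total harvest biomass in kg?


Survivors = 87000 * 88.6/100 = 77082 fish
Harvest biomass = survivors * W_f = 77082 * 3.3 = 254370.6 kg

254370.6 kg


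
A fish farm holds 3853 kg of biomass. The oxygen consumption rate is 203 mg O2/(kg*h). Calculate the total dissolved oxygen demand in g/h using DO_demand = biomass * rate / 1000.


Total O2 consumption (mg/h) = 3853 kg * 203 mg/(kg*h) = 782159 mg/h
Convert to g/h: 782159 / 1000 = 782.159 g/h

782.159 g/h


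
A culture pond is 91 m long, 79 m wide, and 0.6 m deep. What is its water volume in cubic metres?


Base area = L * W = 91 * 79 = 7189 m^2
Volume = area * depth = 7189 * 0.6 = 4313.4 m^3

4313.4 m^3


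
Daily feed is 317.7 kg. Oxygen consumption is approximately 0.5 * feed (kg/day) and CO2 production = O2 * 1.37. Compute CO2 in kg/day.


O2 = 317.7 * 0.5 = 158.85
CO2 = 158.85 * 1.37 = 217.6245

217.6245 kg/day


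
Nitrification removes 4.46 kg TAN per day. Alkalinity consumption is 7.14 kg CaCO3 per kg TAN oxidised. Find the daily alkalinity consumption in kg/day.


Alkalinity factor: 7.14 kg CaCO3 consumed per kg TAN nitrified
alk = 4.46 kg TAN * 7.14 = 31.8444 kg CaCO3/day

31.8444 kg CaCO3/day


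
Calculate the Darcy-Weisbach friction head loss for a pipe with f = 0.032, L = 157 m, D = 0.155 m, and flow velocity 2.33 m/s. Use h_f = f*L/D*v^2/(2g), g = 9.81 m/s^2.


v^2 = 2.33^2 = 5.4289 m^2/s^2
L/D = 157/0.155 = 1012.9032
h_f = f*(L/D)*v^2/(2g) = 0.032 * 1012.9032 * 5.4289 / 19.62 = 8.96873 m

8.96873 m


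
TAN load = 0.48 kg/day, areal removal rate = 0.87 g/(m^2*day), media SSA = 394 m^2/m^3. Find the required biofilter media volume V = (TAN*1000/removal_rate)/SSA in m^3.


A = 0.48*1000 / 0.87 = 551.72414 m^2
V = 551.72414 / 394 = 1.40032

1.40032 m^3


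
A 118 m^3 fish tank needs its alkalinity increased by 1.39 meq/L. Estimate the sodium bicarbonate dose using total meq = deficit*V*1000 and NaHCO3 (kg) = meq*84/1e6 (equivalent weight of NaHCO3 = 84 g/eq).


Tank volume in L = 118 m^3 * 1000 = 118000 L
Total meq required = 1.39 meq/L * 118000 L = 164020 meq
NaHCO3 mass = 164020 meq * 84 mg/meq / 1e6 = 13.7777 kg

13.7777 kg


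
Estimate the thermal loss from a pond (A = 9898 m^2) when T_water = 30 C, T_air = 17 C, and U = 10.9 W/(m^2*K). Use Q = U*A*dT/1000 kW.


Temperature difference dT = 30 - 17 = 13 K
Heat loss (W) = U * A * dT = 10.9 * 9898 * 13 = 1402546.6 W
Convert to kW: 1402546.6 / 1000 = 1402.5466 kW

1402.5466 kW


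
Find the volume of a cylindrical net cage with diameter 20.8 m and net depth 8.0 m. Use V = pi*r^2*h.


r = d/2 = 20.8/2 = 10.4 m
Base area = pi*r^2 = pi*10.4^2 = 339.79466 m^2
Volume = 339.79466 * 8.0 = 2718.36 m^3

2718.36 m^3


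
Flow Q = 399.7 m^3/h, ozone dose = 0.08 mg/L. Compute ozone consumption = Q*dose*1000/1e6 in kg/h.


O3 demand (mg/h) = Q * dose * 1000 = 399.7 * 0.08 * 1000 = 31976 mg/h
Convert mg to kg: 31976 / 1e6 = 0.031976 kg/h

0.031976 kg/h


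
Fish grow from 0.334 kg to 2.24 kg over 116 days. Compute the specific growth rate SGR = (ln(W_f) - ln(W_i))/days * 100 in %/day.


ln(W_f) = ln(2.24) = 0.80647587
ln(W_i) = ln(0.334) = -1.0966143
ln(W_f) - ln(W_i) = 0.80647587 - -1.0966143 = 1.9030902
SGR = 1.9030902 / 116 * 100 = 1.64059 %/day

1.64059 %/day


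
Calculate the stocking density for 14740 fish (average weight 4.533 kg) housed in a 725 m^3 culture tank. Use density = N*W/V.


Total biomass = 14740 fish * 4.533 kg = 66816.42 kg
Density = total biomass / volume = 66816.42 / 725 = 92.1606 kg/m^3

92.1606 kg/m^3


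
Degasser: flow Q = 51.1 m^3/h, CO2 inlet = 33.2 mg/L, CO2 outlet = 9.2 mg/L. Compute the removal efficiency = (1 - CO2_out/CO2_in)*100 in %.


CO2_out / CO2_in = 9.2 / 33.2 = 0.27710843
Fraction remaining = 0.27710843
efficiency = (1 - 0.27710843) * 100 = 72.2892 %

72.2892 %


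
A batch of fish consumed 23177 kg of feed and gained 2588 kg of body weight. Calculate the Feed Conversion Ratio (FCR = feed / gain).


FCR = feed consumed / weight gained
FCR = 23177 kg / 2588 kg = 8.95556

8.95556


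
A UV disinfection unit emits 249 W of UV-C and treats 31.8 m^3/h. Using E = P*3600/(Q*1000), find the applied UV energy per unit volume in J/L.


Energy delivered per hour = 249 W * 3600 s = 896400 J/h
Volume treated per hour = 31.8 m^3/h * 1000 = 31800 L/h
dose = 896400 / 31800 = 28.1887 J/L

28.1887 J/L


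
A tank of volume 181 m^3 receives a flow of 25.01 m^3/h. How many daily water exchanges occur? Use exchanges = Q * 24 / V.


Daily flow volume = 25.01 m^3/h * 24 h = 600.24 m^3/day
Exchanges = daily flow / tank volume = 600.24 / 181 = 3.31624 exchanges/day

3.31624 exchanges/day


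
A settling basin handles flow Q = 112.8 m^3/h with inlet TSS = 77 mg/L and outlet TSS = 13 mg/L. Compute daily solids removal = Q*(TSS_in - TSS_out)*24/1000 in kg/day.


Concentration drop: TSS_in - TSS_out = 77 - 13 = 64 mg/L
Hourly solids removed = Q * dTSS = 112.8 m^3/h * 64 mg/L = 7219.2 g/h  (m^3/h * mg/L = g/h)
Daily solids removed = 7219.2 * 24 = 173260.8 g/day
Convert g to kg: 173260.8 / 1000 = 173.2608 kg/day

173.2608 kg/day


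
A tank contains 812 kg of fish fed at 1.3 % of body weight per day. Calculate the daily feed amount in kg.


Feeding rate fraction = 1.3% / 100 = 0.013
Daily feed = 812 kg * 0.013 = 10.556 kg/day

10.556 kg/day


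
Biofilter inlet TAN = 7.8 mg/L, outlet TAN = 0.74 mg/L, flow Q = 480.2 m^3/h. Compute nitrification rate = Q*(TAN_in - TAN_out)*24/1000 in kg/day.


Concentration drop: TAN_in - TAN_out = 7.8 - 0.74 = 7.06 mg/L
Hourly TAN removed = Q * dTAN = 480.2 m^3/h * 7.06 mg/L = 3390.212 g/h  (m^3/h * mg/L = g/h)
Daily TAN removed = 3390.212 * 24 = 81365.088 g/day
Convert to kg/day: 81365.088 / 1000 = 81.365088 kg/day

81.365088 kg/day


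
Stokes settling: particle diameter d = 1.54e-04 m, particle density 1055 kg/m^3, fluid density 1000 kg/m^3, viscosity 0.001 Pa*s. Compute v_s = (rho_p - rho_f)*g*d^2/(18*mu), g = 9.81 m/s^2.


Density difference: rho_p - rho_f = 1055 - 1000 = 55 kg/m^3
d^2 = (1.54e-04)^2 = 2.3716e-08 m^2
Numerator = (rho_p - rho_f) * g * d^2 = 55 * 9.81 * 2.3716e-08 = 1.2795968e-05
Denominator = 18 * mu = 18 * 0.001 = 0.018
v_s = 1.2795968e-05 / 0.018 = 7.10887e-04 m/s
Check: Re = rho_f * v_s * d / mu = 1000 * 7.10887e-04 * 1.54e-04 / 0.001 = 0.109 < 1, so Stokes' law applies.

7.10887e-04 m/s
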